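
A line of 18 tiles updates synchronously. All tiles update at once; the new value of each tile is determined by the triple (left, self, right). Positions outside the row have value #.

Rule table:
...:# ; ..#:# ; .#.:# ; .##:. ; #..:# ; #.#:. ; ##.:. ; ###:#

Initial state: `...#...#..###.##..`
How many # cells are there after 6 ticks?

13

##########.#....##
#########..#####.#
########.##.###...
#######......#.###
######.#######..##
#####...#####.##.#
count of #: 13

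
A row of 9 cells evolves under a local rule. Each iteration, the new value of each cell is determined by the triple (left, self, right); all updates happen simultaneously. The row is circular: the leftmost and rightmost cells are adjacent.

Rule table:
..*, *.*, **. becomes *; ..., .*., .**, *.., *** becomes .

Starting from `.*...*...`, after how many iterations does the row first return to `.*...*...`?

*...*....
...*....*
..*....*.
.*....*..
*....*...
....*...*
...*...*.
..*...*..
.*...*...

9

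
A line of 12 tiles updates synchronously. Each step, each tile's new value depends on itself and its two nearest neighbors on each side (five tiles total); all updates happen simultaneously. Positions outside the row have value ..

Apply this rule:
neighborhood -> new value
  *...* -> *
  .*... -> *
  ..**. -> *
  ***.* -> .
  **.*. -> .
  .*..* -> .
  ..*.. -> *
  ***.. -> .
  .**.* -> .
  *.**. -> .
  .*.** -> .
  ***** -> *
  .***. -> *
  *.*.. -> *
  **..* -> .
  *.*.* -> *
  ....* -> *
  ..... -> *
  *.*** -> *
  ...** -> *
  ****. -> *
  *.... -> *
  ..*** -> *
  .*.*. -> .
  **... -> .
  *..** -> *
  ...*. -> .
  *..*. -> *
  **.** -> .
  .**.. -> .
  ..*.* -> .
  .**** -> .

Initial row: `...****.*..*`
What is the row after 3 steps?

step 1: ****.*..*.**
step 2: *.*..*.*....
step 3: ..*.*..*****

..*.*..*****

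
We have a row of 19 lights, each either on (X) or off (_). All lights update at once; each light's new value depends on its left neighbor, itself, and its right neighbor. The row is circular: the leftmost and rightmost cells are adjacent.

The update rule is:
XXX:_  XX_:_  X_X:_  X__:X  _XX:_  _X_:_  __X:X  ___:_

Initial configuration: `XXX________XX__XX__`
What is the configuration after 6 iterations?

____X____X_____XX__

iteration 1: ___X______X__XX__XX
iteration 2: X_X_X____X_XX__XX__
iteration 3: _____X__X____XX__XX
iteration 4: X___X_XX_X__X__XX__
iteration 5: _X_X______XX_XX__XX
iteration 6: ____X____X_____XX__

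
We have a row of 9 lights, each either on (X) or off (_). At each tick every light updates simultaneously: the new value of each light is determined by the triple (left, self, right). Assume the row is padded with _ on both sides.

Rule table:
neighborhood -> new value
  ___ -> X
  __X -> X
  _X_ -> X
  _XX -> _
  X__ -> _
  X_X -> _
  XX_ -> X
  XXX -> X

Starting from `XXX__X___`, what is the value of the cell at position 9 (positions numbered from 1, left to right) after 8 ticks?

X

_XX_XX_XX
X_X__X__X
X_X_XX_XX
X_X__X__X  (repeats tick 2; period 2)
tick 8: X_X__X__X
position 9 holds X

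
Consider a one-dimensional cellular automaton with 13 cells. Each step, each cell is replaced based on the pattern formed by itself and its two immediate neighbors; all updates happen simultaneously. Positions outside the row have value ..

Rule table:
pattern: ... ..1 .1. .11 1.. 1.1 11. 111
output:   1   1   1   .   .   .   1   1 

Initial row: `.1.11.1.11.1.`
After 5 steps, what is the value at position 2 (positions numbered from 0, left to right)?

.

step 1: 11..1.1..1.1.
step 2: .1.11.1.11.1.  (repeats step 0; period 2)
step 5: 11..1.1..1.1.
position 2 holds .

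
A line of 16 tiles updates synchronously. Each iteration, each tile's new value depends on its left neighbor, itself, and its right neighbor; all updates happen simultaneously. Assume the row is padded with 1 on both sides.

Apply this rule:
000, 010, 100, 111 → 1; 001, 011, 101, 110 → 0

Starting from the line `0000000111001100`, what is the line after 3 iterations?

iteration 1: 1111110010100010
iteration 2: 1111101010111010
iteration 3: 1111001010010010

1111001010010010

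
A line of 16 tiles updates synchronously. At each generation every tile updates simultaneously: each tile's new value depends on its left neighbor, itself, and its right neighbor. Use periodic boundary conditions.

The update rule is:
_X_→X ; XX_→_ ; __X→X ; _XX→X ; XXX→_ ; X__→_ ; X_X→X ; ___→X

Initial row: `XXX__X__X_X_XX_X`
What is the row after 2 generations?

____XX_XXXXXX_XX
_XXXX_XX_____XX_

_XXXX_XX_____XX_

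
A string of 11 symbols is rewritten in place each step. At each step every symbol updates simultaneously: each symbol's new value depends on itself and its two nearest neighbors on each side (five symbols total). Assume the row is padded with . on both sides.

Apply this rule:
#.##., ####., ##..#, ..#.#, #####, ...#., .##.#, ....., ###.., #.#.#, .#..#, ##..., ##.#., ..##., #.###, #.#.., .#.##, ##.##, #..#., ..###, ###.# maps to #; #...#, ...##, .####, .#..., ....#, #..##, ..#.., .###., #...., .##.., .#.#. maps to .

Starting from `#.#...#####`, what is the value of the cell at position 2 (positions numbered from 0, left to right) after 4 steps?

#.#...#.###
#.#..####.#
#.##.#.####
########.##
position 2 holds #

#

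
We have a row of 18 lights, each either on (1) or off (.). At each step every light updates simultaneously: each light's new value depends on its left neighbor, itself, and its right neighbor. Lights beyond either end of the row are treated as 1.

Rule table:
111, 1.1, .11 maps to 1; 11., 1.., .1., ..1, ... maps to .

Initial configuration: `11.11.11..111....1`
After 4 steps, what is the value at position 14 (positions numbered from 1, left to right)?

1.11.11...11.....1
.11.11....1......1
11.11............1
1.11.............1
position 14 holds .

.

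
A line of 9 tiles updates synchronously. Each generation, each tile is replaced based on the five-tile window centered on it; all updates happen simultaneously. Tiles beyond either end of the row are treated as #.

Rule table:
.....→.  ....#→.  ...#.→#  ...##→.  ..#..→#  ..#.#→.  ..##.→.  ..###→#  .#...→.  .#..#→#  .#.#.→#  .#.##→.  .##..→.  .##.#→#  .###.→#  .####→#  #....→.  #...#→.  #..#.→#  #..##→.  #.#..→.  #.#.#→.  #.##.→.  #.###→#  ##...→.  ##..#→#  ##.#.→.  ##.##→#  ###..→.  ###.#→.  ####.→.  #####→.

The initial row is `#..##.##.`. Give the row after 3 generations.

.#..##.##
..#..####
####.##..

####.##..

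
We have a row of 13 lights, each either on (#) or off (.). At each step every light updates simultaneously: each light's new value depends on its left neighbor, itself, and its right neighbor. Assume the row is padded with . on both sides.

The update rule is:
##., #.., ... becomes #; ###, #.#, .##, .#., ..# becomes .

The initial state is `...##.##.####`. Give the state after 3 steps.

..##..#...###

##..#..#....#
.##..#..###..
..##..#...###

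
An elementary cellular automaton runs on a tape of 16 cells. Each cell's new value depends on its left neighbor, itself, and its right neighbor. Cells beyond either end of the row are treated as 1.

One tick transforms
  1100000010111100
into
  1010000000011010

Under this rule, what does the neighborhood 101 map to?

0

At position 9 the neighborhood is 101; the next row has 0 there.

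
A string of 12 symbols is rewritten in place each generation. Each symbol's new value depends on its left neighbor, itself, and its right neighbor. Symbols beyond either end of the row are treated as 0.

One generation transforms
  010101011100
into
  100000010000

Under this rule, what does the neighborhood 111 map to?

At position 8 the neighborhood is 111; the next row has 0 there.

0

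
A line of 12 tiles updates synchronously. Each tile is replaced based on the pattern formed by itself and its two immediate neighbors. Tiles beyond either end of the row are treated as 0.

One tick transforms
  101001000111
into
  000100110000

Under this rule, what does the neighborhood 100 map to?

At position 3 the neighborhood is 100; the next row has 1 there.

1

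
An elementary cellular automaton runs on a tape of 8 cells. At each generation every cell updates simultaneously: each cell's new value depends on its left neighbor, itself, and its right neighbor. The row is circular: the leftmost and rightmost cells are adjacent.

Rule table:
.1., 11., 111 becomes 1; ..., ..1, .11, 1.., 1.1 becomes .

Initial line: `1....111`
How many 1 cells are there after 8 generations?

1.....11
1......1
1.......
1.......  (fixed point — unchanged through generation 8)
count of 1: 1

1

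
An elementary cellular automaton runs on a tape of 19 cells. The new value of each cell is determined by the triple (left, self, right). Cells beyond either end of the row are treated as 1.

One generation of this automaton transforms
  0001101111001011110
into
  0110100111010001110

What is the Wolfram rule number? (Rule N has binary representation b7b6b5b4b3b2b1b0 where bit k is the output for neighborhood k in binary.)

position 7: 111 → 1  (bit 7 = 1)
position 4: 110 → 1  (bit 6 = 1)
position 5: 101 → 0  (bit 5 = 0)
position 0: 100 → 0  (bit 4 = 0)
position 3: 011 → 0  (bit 3 = 0)
position 12: 010 → 0  (bit 2 = 0)
position 2: 001 → 1  (bit 1 = 1)
position 1: 000 → 1  (bit 0 = 1)
bits b7..b0 = 11000011 = 195

195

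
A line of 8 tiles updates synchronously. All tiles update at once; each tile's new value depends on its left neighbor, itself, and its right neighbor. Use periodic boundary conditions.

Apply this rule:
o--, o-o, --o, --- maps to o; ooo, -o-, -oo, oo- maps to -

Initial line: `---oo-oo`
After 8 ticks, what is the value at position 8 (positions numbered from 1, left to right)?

o

ooo--o--
---oo-oo  (repeats tick 0; period 2)
tick 8: ---oo-oo
position 8 holds o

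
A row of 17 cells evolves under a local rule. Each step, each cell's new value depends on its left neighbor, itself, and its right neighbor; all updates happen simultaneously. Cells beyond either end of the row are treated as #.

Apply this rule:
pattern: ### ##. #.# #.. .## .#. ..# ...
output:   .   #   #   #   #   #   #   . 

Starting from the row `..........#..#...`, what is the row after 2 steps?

step 1: #........######.#
step 2: ##......##....###

##......##....###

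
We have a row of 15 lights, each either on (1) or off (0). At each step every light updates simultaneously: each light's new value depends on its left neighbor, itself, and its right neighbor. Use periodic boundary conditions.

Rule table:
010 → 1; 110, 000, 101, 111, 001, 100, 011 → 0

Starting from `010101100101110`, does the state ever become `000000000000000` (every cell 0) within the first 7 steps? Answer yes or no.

no

step 1: 010100000100000
step 2: 010100000100000  (fixed point — unchanged through step 7)
step 7 is 010100000100000, still not uniform 0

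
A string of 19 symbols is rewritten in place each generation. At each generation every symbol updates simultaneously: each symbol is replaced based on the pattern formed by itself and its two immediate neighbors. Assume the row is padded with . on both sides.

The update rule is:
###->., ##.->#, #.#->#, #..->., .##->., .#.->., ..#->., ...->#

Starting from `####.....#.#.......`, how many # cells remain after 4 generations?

7

generation 1: ...#.###..#..######
generation 2: ##..#..#..........#
generation 3: .#.......########..
generation 4: ...#####........#.#
count of #: 7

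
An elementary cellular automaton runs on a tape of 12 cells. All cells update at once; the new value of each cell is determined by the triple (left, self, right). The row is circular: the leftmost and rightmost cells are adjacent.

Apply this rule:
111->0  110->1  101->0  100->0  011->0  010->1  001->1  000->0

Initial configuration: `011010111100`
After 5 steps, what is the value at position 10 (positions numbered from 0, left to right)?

101010000100
101010001101
101010010100
101010110101
101010010100
position 10 holds 0

0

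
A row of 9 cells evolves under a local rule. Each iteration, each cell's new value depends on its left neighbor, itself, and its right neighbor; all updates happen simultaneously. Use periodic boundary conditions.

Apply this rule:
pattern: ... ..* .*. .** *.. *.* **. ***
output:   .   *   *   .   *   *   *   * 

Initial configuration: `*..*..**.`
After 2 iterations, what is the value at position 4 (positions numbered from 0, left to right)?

*

******.**
*******.*
position 4 holds *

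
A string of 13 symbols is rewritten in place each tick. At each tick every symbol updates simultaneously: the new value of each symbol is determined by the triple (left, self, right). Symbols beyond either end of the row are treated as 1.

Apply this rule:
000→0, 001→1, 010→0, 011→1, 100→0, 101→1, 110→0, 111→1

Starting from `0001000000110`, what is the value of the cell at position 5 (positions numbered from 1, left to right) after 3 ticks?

0

0010000001101
0100000011011
1000000110111
position 5 holds 0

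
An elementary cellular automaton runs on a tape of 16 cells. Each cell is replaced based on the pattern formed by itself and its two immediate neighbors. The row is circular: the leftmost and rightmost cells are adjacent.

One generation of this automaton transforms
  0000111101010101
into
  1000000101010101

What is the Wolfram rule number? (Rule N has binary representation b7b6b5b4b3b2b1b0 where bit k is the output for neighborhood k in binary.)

position 5: 111 → 0  (bit 7 = 0)
position 7: 110 → 1  (bit 6 = 1)
position 8: 101 → 0  (bit 5 = 0)
position 0: 100 → 1  (bit 4 = 1)
position 4: 011 → 0  (bit 3 = 0)
position 9: 010 → 1  (bit 2 = 1)
position 3: 001 → 0  (bit 1 = 0)
position 1: 000 → 0  (bit 0 = 0)
bits b7..b0 = 01010100 = 84

84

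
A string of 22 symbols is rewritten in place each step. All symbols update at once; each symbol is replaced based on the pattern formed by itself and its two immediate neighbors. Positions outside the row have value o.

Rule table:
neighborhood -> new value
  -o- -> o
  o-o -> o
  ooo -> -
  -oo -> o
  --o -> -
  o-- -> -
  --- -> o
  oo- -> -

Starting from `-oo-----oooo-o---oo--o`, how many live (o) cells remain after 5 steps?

11

step 1: oo--ooo-o---oo-o-o---o
step 2: ----o--oo-o-o-oooo-o-o
step 3: -oo-o--o-oooooo---oooo
step 4: oo-oo--ooo------o-o---
step 5: --oo---o---oooo-ooo-o-
count of o: 11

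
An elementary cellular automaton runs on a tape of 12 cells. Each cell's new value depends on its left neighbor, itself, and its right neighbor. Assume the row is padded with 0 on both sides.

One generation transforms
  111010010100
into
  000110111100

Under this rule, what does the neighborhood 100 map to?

0

At position 5 the neighborhood is 100; the next row has 0 there.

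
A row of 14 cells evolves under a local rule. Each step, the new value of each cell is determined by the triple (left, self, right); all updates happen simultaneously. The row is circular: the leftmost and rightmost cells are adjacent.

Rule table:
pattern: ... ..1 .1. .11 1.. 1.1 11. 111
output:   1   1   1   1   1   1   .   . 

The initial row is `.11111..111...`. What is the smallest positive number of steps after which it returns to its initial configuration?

28

11....111..111
..11111..111..
111....111..11
...11111..111.
1111....111..1
....11111..111
11111....111..
1....11111..11
.11111....111.
11....11111..1
..11111....111
111....11111..
1..11111....11
.111....11111.
11..11111....1
..111....11111
111..11111....
1..111....1111
.111..11111...
11..111....111
..111..11111..
111..111....11
...111..11111.
1111..111....1
....111..11111
11111..111....
1....111..1111
.11111..111...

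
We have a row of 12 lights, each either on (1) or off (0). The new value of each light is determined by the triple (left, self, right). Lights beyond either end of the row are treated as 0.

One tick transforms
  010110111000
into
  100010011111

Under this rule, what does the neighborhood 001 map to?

At position 0 the neighborhood is 001; the next row has 1 there.

1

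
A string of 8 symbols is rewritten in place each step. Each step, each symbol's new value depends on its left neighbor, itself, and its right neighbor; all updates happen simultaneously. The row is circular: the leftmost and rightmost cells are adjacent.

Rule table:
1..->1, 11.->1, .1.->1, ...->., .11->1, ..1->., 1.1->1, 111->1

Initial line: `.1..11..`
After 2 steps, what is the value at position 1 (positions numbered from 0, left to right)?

step 1: .11.111.
step 2: .1111111
position 1 holds 1

1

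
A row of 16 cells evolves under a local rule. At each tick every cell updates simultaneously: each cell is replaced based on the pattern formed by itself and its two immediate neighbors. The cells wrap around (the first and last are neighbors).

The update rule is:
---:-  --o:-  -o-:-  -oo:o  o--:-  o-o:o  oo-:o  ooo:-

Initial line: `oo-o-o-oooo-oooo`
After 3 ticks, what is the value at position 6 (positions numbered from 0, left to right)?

-

-oo-o-oo--ooo---
-ooo-ooo--o-o---
-o-ooo-o---o----
position 6 holds -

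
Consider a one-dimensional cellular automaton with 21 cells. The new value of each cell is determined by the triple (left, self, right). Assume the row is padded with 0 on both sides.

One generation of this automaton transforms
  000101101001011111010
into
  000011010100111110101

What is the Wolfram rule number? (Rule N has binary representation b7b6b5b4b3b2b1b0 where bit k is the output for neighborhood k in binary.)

184

position 14: 111 → 1  (bit 7 = 1)
position 6: 110 → 0  (bit 6 = 0)
position 4: 101 → 1  (bit 5 = 1)
position 9: 100 → 1  (bit 4 = 1)
position 5: 011 → 1  (bit 3 = 1)
position 3: 010 → 0  (bit 2 = 0)
position 2: 001 → 0  (bit 1 = 0)
position 0: 000 → 0  (bit 0 = 0)
bits b7..b0 = 10111000 = 184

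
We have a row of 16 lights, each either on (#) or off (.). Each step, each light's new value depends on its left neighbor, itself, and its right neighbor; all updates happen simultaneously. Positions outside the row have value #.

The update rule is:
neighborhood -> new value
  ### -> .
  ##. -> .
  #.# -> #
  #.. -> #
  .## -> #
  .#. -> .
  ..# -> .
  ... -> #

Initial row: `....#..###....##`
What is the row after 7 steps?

#.#..#..#..#.##.

step 1: ###..#.#..###.#.
step 2: ...#..#.#.#..#.#
step 3: ##..#..#.#.#..##
step 4: ..#..#..#.#.#.#.
step 5: #..#..#..#.#.#.#
step 6: .#..#..#..#.#.##
step 7: #.#..#..#..#.##.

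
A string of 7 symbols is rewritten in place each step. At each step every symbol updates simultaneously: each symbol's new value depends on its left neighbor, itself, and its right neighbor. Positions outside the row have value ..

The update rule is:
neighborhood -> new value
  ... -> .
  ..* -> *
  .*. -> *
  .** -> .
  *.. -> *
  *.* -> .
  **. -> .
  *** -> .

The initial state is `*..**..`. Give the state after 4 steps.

***..*.
...****
..*....
.***...

.***...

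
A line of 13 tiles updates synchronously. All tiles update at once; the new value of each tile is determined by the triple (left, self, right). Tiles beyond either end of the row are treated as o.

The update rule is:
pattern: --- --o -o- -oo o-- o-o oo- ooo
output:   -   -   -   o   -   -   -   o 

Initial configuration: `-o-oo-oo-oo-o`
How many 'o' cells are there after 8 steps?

1

---o--o--o--o
------------o
------------o  (fixed point — unchanged through step 8)
count of o: 1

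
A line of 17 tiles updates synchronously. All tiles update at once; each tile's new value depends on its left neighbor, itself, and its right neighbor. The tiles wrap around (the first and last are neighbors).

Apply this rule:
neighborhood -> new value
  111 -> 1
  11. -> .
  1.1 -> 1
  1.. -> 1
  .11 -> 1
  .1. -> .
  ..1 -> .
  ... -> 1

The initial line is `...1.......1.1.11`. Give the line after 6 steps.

11..111111..1.11.
1.1.11111.1..11.1
.1.11111.1.1.1.11
1.11111.1.1.1.11.
.11111.1.1.1.11.1
11111.1.1.1.11.1.

11111.1.1.1.11.1.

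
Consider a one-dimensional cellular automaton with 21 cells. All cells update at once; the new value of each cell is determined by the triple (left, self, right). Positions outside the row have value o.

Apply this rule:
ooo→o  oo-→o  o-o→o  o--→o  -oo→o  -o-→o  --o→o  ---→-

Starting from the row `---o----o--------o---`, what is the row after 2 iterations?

ooooooooooo----oooooo

iteration 1: o-ooo--ooo------ooo-o
iteration 2: ooooooooooo----oooooo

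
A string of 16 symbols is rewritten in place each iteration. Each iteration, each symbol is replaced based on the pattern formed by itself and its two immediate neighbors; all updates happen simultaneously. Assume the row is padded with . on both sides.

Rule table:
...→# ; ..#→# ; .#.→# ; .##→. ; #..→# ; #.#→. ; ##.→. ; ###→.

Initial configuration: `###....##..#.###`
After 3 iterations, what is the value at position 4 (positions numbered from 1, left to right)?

...####..###....
###....##...####
...####..###....
position 4 holds #

#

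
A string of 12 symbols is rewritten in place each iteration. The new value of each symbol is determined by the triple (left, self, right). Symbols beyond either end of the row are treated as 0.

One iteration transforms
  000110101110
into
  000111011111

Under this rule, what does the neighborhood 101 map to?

1

At position 5 the neighborhood is 101; the next row has 1 there.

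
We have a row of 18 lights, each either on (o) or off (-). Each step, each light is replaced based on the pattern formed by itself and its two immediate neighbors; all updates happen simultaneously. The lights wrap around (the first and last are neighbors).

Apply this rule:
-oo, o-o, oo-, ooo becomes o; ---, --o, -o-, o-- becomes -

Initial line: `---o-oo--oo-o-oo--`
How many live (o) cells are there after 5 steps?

10

----ooo--ooo-ooo--
----ooo--ooooooo--
----ooo--ooooooo--  (fixed point — unchanged through step 5)
count of o: 10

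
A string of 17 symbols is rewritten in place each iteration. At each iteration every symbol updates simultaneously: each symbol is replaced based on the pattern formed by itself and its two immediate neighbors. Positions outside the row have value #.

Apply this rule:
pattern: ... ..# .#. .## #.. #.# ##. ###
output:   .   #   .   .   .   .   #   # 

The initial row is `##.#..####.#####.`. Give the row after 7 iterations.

iteration 1: ##...#.###..####.
iteration 2: ##..#...##.#.###.
iteration 3: ##.#...#.#....##.
iteration 4: ##....#......#.#.
iteration 5: ##...#......#....
iteration 6: ##..#......#....#
iteration 7: ##.#......#....#.

##.#......#....#.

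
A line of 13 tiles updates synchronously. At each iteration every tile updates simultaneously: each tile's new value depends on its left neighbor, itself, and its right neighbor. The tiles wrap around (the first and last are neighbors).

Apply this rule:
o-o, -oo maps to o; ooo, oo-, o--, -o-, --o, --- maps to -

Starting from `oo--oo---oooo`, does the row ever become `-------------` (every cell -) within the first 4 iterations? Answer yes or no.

yes

----o----o---
-------------
all cells are - at iteration 2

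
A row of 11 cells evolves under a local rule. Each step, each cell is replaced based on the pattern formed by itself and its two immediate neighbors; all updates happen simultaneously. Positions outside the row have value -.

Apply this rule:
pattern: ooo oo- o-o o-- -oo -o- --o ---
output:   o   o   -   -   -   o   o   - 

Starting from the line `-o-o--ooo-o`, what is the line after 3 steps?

oo-o-o-oo-o

oo-o-o-oo-o
-o-o-o--o-o
oo-o-o-oo-o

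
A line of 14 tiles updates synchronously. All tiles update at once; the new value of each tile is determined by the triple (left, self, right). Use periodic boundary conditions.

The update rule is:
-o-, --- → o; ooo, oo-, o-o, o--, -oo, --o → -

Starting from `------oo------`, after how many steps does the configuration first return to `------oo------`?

2

ooooo----ooooo
------oo------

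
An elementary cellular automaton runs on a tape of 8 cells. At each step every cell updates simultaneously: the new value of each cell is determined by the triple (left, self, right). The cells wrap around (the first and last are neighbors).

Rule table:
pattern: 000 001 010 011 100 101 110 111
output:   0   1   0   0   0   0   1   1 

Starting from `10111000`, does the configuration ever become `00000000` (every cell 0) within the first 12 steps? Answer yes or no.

00011001
00101010
01000000
10000000
00000001
00000010
00000100
00001000
00010000
00100000
01000000  (repeats step 3; period 8)
step 12: 10000000
step 12 is 10000000, still not uniform 0

no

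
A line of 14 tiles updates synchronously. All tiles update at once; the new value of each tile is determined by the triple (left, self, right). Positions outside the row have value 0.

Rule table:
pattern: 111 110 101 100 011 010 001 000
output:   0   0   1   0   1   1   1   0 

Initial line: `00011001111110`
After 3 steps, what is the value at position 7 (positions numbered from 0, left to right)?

0

00110011000000
01100110000000
11001100000000
position 7 holds 0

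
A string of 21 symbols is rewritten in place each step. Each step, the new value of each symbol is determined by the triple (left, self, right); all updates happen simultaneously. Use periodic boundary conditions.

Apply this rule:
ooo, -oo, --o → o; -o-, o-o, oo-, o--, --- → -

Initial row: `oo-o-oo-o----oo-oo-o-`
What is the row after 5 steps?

-o------oo--o----o---

step 1: o----o------oo--o----
step 2: ----o------oo--o----o
step 3: ---o------oo--o----o-
step 4: --o------oo--o----o--
step 5: -o------oo--o----o---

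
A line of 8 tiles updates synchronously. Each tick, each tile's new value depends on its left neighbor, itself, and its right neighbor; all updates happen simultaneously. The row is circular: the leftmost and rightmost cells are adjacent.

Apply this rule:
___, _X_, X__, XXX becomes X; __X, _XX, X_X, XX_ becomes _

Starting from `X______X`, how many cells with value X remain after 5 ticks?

tick 1: _XXXXX__
tick 2: __XXX_XX
tick 3: X__X____
tick 4: XX_XXXX_
tick 5: ____XX__
count of X: 2

2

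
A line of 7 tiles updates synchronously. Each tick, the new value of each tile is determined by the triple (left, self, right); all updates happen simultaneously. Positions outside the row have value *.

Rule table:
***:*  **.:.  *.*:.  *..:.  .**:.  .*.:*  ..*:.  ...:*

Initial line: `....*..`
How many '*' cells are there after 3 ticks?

3

.**.*..
....*..  (repeats tick 0; period 2)
tick 3: .**.*..
count of *: 3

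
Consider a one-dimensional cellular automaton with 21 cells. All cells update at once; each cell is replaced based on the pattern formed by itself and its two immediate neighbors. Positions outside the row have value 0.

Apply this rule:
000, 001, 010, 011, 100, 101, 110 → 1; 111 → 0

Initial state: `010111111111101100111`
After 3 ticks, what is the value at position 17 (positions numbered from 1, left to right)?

1

tick 1: 111100000000111111101
tick 2: 100111111111100000111
tick 3: 111100000000111111101
position 17 holds 1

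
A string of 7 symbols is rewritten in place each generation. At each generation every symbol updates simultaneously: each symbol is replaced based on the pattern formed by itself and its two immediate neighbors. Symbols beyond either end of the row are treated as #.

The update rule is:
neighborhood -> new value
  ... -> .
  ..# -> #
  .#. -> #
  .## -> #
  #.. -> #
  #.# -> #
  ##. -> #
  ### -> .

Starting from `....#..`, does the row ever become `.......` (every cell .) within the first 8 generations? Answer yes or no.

#..####
####...
...##.#
#.#####
###....
..##..#
#######
.......
all cells are . at generation 8

yes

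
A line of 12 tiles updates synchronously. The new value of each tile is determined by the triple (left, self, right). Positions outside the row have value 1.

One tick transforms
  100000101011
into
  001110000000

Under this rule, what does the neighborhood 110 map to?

At position 0 the neighborhood is 110; the next row has 0 there.

0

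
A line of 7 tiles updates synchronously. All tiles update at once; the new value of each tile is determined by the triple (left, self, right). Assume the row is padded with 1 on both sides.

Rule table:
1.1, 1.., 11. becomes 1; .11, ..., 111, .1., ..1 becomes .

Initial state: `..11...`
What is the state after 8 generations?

11.11..

generation 1: 1..11..
generation 2: 11..11.
generation 3: .11..11
generation 4: 1.11...
generation 5: 11.11..
generation 6: .11.11.
generation 7: 1.11.11
generation 8: 11.11..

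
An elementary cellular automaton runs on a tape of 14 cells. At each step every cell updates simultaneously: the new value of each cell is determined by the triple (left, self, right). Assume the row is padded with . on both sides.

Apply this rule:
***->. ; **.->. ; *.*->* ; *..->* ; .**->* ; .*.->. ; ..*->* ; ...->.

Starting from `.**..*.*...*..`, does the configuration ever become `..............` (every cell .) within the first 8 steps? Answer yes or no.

step 1: **.**.*.*.*.*.
step 2: *.**.*.*.*.*.*
step 3: .**.*.*.*.*.*.
step 4: **.*.*.*.*.*.*
step 5: *.*.*.*.*.*.*.
step 6: .*.*.*.*.*.*.*
step 7: *.*.*.*.*.*.*.  (repeats step 5; period 2)
step 8: .*.*.*.*.*.*.*
step 8 is .*.*.*.*.*.*.*, still not uniform .

no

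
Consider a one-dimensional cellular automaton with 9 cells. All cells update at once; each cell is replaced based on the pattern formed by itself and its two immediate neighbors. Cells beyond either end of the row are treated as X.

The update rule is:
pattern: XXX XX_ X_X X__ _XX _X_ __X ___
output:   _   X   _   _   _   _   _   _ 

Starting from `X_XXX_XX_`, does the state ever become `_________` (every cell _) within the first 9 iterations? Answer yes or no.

no

X___X__X_
X________
X________  (fixed point — unchanged through iteration 9)
iteration 9 is X________, still not uniform _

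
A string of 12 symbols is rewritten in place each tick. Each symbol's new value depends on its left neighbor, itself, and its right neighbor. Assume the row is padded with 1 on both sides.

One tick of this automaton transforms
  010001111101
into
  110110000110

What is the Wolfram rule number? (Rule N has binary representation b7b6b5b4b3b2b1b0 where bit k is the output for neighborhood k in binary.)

position 6: 111 → 0  (bit 7 = 0)
position 9: 110 → 1  (bit 6 = 1)
position 0: 101 → 1  (bit 5 = 1)
position 2: 100 → 0  (bit 4 = 0)
position 5: 011 → 0  (bit 3 = 0)
position 1: 010 → 1  (bit 2 = 1)
position 4: 001 → 1  (bit 1 = 1)
position 3: 000 → 1  (bit 0 = 1)
bits b7..b0 = 01100111 = 103

103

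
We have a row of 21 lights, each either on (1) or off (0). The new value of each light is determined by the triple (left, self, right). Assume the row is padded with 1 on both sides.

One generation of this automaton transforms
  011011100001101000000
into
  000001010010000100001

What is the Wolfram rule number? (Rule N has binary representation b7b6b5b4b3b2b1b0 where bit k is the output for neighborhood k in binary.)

146

position 5: 111 → 1  (bit 7 = 1)
position 2: 110 → 0  (bit 6 = 0)
position 0: 101 → 0  (bit 5 = 0)
position 7: 100 → 1  (bit 4 = 1)
position 1: 011 → 0  (bit 3 = 0)
position 14: 010 → 0  (bit 2 = 0)
position 10: 001 → 1  (bit 1 = 1)
position 8: 000 → 0  (bit 0 = 0)
bits b7..b0 = 10010010 = 146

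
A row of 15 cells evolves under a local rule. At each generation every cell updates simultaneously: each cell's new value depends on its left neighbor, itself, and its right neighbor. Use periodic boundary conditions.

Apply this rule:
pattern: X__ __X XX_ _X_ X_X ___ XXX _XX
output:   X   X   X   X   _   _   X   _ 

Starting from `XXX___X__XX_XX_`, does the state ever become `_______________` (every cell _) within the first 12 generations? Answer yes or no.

no

generation 1: _XXX_XXXX_X__X_
generation 2: X_XX__XXX_XXXXX
generation 3: X__XXX_XX__XXXX
generation 4: XXX_XX__XXX_XXX
generation 5: XXX__XXX_XX__XX
generation 6: XXXXX_XX__XXX_X
generation 7: XXXXX__XXX_XX__
generation 8: _XXXXXX_XX__XXX
generation 9: __XXXXX__XXX_XX
generation 10: XX_XXXXXX_XX__X
generation 11: XX__XXXXX__XXX_
generation 12: _XXX_XXXXXX_XX_
generation 12 is _XXX_XXXXXX_XX_, still not uniform _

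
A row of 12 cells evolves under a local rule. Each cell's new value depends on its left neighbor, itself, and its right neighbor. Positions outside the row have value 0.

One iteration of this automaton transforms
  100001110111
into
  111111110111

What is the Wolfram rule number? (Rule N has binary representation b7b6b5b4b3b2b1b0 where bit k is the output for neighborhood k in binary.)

position 6: 111 → 1  (bit 7 = 1)
position 7: 110 → 1  (bit 6 = 1)
position 8: 101 → 0  (bit 5 = 0)
position 1: 100 → 1  (bit 4 = 1)
position 5: 011 → 1  (bit 3 = 1)
position 0: 010 → 1  (bit 2 = 1)
position 4: 001 → 1  (bit 1 = 1)
position 2: 000 → 1  (bit 0 = 1)
bits b7..b0 = 11011111 = 223

223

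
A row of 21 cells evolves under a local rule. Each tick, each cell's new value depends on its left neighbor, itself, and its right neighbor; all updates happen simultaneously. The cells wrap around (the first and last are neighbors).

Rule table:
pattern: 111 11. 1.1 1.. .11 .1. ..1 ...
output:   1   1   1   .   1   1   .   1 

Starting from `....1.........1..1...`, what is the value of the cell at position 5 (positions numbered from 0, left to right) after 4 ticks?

111.1.1111111.1..1.11
111111111111111..1111
111111111111111..1111  (fixed point — unchanged through tick 4)
position 5 holds 1

1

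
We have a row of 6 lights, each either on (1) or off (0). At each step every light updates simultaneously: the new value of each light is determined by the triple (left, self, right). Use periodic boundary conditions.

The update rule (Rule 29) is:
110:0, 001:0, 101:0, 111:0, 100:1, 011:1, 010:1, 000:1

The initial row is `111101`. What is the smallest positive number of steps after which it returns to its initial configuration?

000001
111101

2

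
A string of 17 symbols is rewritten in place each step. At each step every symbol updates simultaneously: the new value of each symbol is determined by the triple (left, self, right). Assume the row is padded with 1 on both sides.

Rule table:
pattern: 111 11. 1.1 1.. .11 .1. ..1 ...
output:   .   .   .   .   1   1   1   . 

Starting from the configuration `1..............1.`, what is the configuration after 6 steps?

..............11.
.............11..
............11..1
...........11..11
..........11..11.
.........11..11..

.........11..11..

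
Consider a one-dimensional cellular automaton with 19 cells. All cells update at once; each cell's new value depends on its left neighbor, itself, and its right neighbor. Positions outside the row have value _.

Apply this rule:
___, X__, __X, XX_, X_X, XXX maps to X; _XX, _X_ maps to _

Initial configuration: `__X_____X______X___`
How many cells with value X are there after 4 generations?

14

XX_XXXXX_XXXXXX_XXX
_XX_XXXXX_XXXXXX_XX
X_XX_XXXXX_XXXXXX_X
_X_XX_XXXXX_XXXXXX_
count of X: 14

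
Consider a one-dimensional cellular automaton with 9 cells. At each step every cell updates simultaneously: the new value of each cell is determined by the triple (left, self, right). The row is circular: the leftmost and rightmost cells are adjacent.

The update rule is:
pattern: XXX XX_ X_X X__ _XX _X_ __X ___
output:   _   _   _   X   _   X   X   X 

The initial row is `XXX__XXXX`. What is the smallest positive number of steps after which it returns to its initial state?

2

___XX____
XXX__XXXX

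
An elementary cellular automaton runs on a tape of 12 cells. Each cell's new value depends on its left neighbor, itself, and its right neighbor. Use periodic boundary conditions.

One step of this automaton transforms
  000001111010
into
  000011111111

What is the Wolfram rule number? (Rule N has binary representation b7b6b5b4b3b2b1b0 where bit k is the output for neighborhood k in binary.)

position 6: 111 → 1  (bit 7 = 1)
position 8: 110 → 1  (bit 6 = 1)
position 9: 101 → 1  (bit 5 = 1)
position 11: 100 → 1  (bit 4 = 1)
position 5: 011 → 1  (bit 3 = 1)
position 10: 010 → 1  (bit 2 = 1)
position 4: 001 → 1  (bit 1 = 1)
position 0: 000 → 0  (bit 0 = 0)
bits b7..b0 = 11111110 = 254

254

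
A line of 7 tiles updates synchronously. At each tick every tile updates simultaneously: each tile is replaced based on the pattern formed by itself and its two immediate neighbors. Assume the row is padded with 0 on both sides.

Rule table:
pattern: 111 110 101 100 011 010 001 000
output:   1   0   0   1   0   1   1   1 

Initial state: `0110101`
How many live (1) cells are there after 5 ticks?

3

tick 1: 1000101
tick 2: 1111101
tick 3: 0111001
tick 4: 1010111
tick 5: 1010010
count of 1: 3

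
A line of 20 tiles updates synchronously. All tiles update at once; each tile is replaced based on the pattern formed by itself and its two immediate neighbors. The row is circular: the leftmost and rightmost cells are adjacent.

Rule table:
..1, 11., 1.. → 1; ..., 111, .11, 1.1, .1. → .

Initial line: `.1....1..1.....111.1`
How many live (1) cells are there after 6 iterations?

9

..1..1.11.1...1..1..
.1.11...1..1.1.11.1.
1...11.1.11.....1..1
11.1.1....11...1.11.
.1....1..1.11.1...1.
1.1..1.11...1..1.1.1
count of 1: 9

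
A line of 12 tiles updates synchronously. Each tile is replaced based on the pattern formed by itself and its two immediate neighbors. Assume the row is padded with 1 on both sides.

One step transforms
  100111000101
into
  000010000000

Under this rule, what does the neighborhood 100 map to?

At position 1 the neighborhood is 100; the next row has 0 there.

0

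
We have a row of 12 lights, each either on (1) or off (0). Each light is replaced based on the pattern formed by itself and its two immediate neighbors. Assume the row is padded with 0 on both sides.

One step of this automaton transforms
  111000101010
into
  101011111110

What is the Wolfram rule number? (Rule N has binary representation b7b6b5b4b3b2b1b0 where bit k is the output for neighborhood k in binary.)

position 1: 111 → 0  (bit 7 = 0)
position 2: 110 → 1  (bit 6 = 1)
position 7: 101 → 1  (bit 5 = 1)
position 3: 100 → 0  (bit 4 = 0)
position 0: 011 → 1  (bit 3 = 1)
position 6: 010 → 1  (bit 2 = 1)
position 5: 001 → 1  (bit 1 = 1)
position 4: 000 → 1  (bit 0 = 1)
bits b7..b0 = 01101111 = 111

111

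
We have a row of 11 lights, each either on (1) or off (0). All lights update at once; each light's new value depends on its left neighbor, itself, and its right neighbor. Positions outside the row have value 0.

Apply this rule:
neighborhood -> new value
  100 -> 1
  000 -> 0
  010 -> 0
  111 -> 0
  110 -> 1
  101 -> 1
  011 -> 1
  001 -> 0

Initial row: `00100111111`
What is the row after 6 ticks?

00010100001
00001010000
00000101000
00000010100
00000001010
00000000101

00000000101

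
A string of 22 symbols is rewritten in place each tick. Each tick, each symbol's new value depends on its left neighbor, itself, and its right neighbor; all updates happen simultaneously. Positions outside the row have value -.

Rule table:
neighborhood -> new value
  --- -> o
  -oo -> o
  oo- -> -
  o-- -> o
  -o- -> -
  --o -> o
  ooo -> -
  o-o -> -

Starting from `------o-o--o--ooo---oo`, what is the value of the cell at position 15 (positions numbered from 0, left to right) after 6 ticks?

-

oooooo---oo-ooo--oooo-
o-----oooo--o--ooo---o
-oooooo---oo-ooo--ooo-
oo-----oooo--o--ooo--o
o-oooooo---oo-ooo--oo-
--o-----oooo--o--ooo-o
position 15 holds -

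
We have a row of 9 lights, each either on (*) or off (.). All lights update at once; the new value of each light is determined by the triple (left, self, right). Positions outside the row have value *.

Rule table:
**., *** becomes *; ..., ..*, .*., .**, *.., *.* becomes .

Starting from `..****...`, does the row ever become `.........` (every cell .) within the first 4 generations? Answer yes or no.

generation 1: ...***...
generation 2: ....**...
generation 3: .....*...
generation 4: .........
all cells are . at generation 4

yes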